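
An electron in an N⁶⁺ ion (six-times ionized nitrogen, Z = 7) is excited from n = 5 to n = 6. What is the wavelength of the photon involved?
152.159298 nm

First, find the transition energy using E_n = -13.6057 Z² / n² eV:
E_5 = -13.6057 × 7² / 5² = -26.6671720000 eV
E_6 = -13.6057 × 7² / 6² = -18.5188694444 eV

Photon energy: |ΔE| = |E_6 - E_5| = 8.1483025556 eV

Convert to wavelength using E = hc/λ with hc = 1239.84 eV·nm:
λ = hc/E = 1239.84 eV·nm / 8.1483025556 eV
λ = 152.159298 nm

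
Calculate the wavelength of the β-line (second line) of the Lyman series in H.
102.517327 nm

The lines of a series are numbered from the longest wavelength (smallest ΔE) outward; the second line is the transition from n = n_f + 2 to n_f.
The Lyman series has all transitions ending at n_f = 1.

For H, the second line (β-line) is the jump from n = 3 to n = 1:
E_3 = -13.6057 / 3² = -1.511744444 eV
E_1 = -13.6057 / 1² = -13.605700000 eV
ΔE = E_3 - E_1 = 12.093955556 eV

λ = hc/E = 1239.84 eV·nm / 12.093955556 eV
λ = 102.517327 nm

This is the β-line of the Lyman series in H.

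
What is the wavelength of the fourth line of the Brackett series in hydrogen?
1944.0323 nm

The lines of a series are numbered from the longest wavelength (smallest ΔE) outward; the fourth line is the transition from n = n_f + 4 to n_f.
The Brackett series has all transitions ending at n_f = 4.

For H, the fourth line (δ-line) is the jump from n = 8 to n = 4:
E_8 = -13.6057 / 8² = -0.2125890625 eV
E_4 = -13.6057 / 4² = -0.8503562500 eV
ΔE = E_8 - E_4 = 0.6377671875 eV

λ = hc/E = 1239.84 eV·nm / 0.6377671875 eV
λ = 1944.0323 nm

This is the δ-line of the Brackett series in H.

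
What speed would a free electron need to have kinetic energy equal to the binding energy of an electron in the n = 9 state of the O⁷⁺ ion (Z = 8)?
1.945e+06 m/s (or 0.648654% of c)

The binding energy at n = 9 for O⁷⁺ is:
E_9 = -13.6057 × 8²/9² = -10.75018272 eV
|E_9| = 10.75018272 eV

Convert to Joules:
KE = 10.75018272 eV × (1.602177 × 10⁻¹⁹ J/eV) = 1.72237e-18 J

Using KE = ½mv²:
v = √(2·KE/m_e)
v = √(2 × 1.72237e-18 J / 9.10938 × 10⁻³¹ kg)
v = 1.945e+06 m/s

This is approximately 0.648654% the speed of light.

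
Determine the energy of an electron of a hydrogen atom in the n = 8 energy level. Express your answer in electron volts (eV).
-0.21259 eV

The energy levels of a hydrogen-like atom are given by:
E_n = -13.6057 eV / n²

For n = 8:
E_8 = -13.6057 eV / 8²
E_8 = -13.6057 eV / 64
E_8 = -0.21259 eV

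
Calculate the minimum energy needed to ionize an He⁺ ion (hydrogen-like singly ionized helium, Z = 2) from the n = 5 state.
2.176912 eV

The ionization energy is the energy needed to remove the electron completely (n → ∞).

For a hydrogen-like ion with Z = 2, E_n = -13.6057 Z² / n² eV.

At n = 5: E_5 = -13.6057 × 2² / 5² = -2.176912000 eV
At n = ∞: E_∞ = 0 eV

Ionization energy = E_∞ - E_5 = 0 - (-2.176912000) = 2.176912000 eV
Ionization energy ≈ 2.176912 eV

This is also called the binding energy of the electron in state n = 5.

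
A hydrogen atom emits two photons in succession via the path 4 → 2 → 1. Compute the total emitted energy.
12.755 eV

The energy levels of hydrogen are E_n = -13.6057 / n² eV.

First transition (4 → 2):
ΔE₁ = |E_2 - E_4|
ΔE₁ = |-3.401425000 - (-0.850356250)| = 2.551069 eV

Second transition (2 → 1):
ΔE₂ = |E_1 - E_2|
ΔE₂ = |-13.605700000 - (-3.401425000)| = 10.204275 eV

Total energy released:
E_total = ΔE₁ + ΔE₂ = 2.551069 + 10.204275 = 12.755 eV

Note: This equals the direct transition 4 → 1: 12.755 eV ✓
Energy is conserved regardless of the path taken.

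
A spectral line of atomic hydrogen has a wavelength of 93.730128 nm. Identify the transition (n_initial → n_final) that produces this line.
n = 6 → n = 1

First, find the photon energy from the wavelength (hc = 1239.84 eV·nm):
E = hc/λ = 1239.84 eV·nm / 93.730128 nm = 13.227764 eV

The energy levels of hydrogen satisfy E_n = -13.6057 / n² eV, so an emission n_i → n_f releases
ΔE = 13.6057 × (1/n_f² − 1/n_i²) eV.

Setting ΔE equal to the photon energy:
1/n_f² − 1/n_i² = 13.227764 / 13.6057 = 0.97222223

Since 1/n_i² must be positive, we need 1/n_f² > 0.97222223, i.e. n_f ≤ 1. For each allowed n_f, solve n_i = (1/n_f² − 0.97222223)^(−1/2) and check whether it is a whole number:
  n_f = 1: 1/n_i² = 1.00000000 − 0.97222223 = 0.02777777 → n_i = 6.000  → integer, n_i = 6 ✓

Only n_f = 1 gives an integer upper level, n_i = 6.

The transition is from n = 6 to n = 1 (emission).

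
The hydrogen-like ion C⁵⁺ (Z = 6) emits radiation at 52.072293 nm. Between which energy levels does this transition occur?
n = 4 → n = 3

First, find the photon energy from the wavelength (hc = 1239.84 eV·nm):
E = hc/λ = 1239.84 eV·nm / 52.072293 nm = 23.809975 eV

The energy levels of C⁵⁺ satisfy E_n = -13.6057 × 6² / n² eV, so an emission n_i → n_f releases
ΔE = 13.6057 × 6² × (1/n_f² − 1/n_i²) eV.

Setting ΔE equal to the photon energy:
1/n_f² − 1/n_i² = 23.809975 / (13.6057 × 6²) = 0.048611111

Since 1/n_i² must be positive, we need 1/n_f² > 0.048611111, i.e. n_f ≤ 4. For each allowed n_f, solve n_i = (1/n_f² − 0.048611111)^(−1/2) and check whether it is a whole number:
  n_f = 1: 1/n_i² = 1.000000000 − 0.048611111 = 0.951388889 → n_i = 1.025  (not an integer) ✗
  n_f = 2: 1/n_i² = 0.250000000 − 0.048611111 = 0.201388889 → n_i = 2.228  (not an integer) ✗
  n_f = 3: 1/n_i² = 0.111111111 − 0.048611111 = 0.062500000 → n_i = 4.000  → integer, n_i = 4 ✓
  n_f = 4: 1/n_i² = 0.062500000 − 0.048611111 = 0.013888889 → n_i = 8.485  (not an integer) ✗

Only n_f = 3 gives an integer upper level, n_i = 4.

The transition is from n = 4 to n = 3 (emission).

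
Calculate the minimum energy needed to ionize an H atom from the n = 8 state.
0.2126 eV

The ionization energy is the energy needed to remove the electron completely (n → ∞).

For hydrogen, E_n = -13.6057 eV / n².

At n = 8: E_8 = -13.6057 / 8² = -0.2125891 eV
At n = ∞: E_∞ = 0 eV

Ionization energy = E_∞ - E_8 = 0 - (-0.2125891) = 0.2125891 eV
Ionization energy ≈ 0.2126 eV

This is also called the binding energy of the electron in state n = 8.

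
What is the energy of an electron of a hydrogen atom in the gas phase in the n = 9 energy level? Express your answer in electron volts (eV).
-0.167972 eV

The energy levels of a hydrogen-like atom are given by:
E_n = -13.6057 eV / n²

For n = 9:
E_9 = -13.6057 eV / 9²
E_9 = -13.6057 eV / 81
E_9 = -0.167972 eV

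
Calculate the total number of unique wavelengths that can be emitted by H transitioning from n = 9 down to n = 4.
15

The electron can occupy levels n = 4, 5, ..., 9 during de-excitation — that is m = 9 - 4 + 1 = 6 distinct levels.

The number of distinct spectral lines equals the number of ways to choose 2 of these m levels (each pair gives one possible emission transition):

Number of lines = m(m-1)/2 = 6×5/2 = 15

These correspond to all possible transitions between the 6 levels:
9 → 8, 9 → 7, 9 → 6, 9 → 5, 9 → 4, 8 → 7, 8 → 6, 8 → 5...

Each transition produces a photon with a unique energy (and thus wavelength). This count does not depend on Z.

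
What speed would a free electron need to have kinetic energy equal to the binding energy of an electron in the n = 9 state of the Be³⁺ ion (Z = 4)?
9.723e+05 m/s (or 0.3243% of c)

The binding energy at n = 9 for Be³⁺ is:
E_9 = -13.6057 × 4²/9² = -2.687546 eV
|E_9| = 2.687546 eV

Convert to Joules:
KE = 2.687546 eV × (1.602177 × 10⁻¹⁹ J/eV) = 4.30592e-19 J

Using KE = ½mv²:
v = √(2·KE/m_e)
v = √(2 × 4.30592e-19 J / 9.10938 × 10⁻³¹ kg)
v = 9.723e+05 m/s

This is approximately 0.3243% the speed of light.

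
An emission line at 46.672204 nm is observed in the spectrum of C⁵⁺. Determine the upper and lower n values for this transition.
n = 11 → n = 4

First, find the photon energy from the wavelength (hc = 1239.84 eV·nm):
E = hc/λ = 1239.84 eV·nm / 46.672204 nm = 26.564848 eV

The energy levels of C⁵⁺ satisfy E_n = -13.6057 × 6² / n² eV, so an emission n_i → n_f releases
ΔE = 13.6057 × 6² × (1/n_f² − 1/n_i²) eV.

Setting ΔE equal to the photon energy:
1/n_f² − 1/n_i² = 26.564848 / (13.6057 × 6²) = 0.054235537

Since 1/n_i² must be positive, we need 1/n_f² > 0.054235537, i.e. n_f ≤ 4. For each allowed n_f, solve n_i = (1/n_f² − 0.054235537)^(−1/2) and check whether it is a whole number:
  n_f = 1: 1/n_i² = 1.000000000 − 0.054235537 = 0.945764463 → n_i = 1.028  (not an integer) ✗
  n_f = 2: 1/n_i² = 0.250000000 − 0.054235537 = 0.195764463 → n_i = 2.260  (not an integer) ✗
  n_f = 3: 1/n_i² = 0.111111111 − 0.054235537 = 0.056875574 → n_i = 4.193  (not an integer) ✗
  n_f = 4: 1/n_i² = 0.062500000 − 0.054235537 = 0.008264463 → n_i = 11.000  → integer, n_i = 11 ✓

Only n_f = 4 gives an integer upper level, n_i = 11.

The transition is from n = 11 to n = 4 (emission).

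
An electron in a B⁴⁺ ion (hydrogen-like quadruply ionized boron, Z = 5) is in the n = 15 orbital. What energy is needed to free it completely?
1.512 eV

The ionization energy is the energy needed to remove the electron completely (n → ∞).

For a hydrogen-like ion with Z = 5, E_n = -13.6057 Z² / n² eV.

At n = 15: E_15 = -13.6057 × 5² / 15² = -1.511744 eV
At n = ∞: E_∞ = 0 eV

Ionization energy = E_∞ - E_15 = 0 - (-1.511744) = 1.511744 eV
Ionization energy ≈ 1.512 eV

This is also called the binding energy of the electron in state n = 15.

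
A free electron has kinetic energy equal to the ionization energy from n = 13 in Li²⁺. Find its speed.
5.04852e+05 m/s (or 0.17% of c)

The binding energy at n = 13 for Li²⁺ is:
E_13 = -13.6057 × 3²/13² = -0.724563905 eV
|E_13| = 0.724563905 eV

Convert to Joules:
KE = 0.724563905 eV × (1.602177 × 10⁻¹⁹ J/eV) = 1.1608796e-19 J

Using KE = ½mv²:
v = √(2·KE/m_e)
v = √(2 × 1.1608796e-19 J / 9.10938 × 10⁻³¹ kg)
v = 5.04852e+05 m/s

This is approximately 0.17% the speed of light.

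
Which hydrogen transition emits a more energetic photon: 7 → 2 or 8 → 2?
8 → 2

Calculate the energy for each transition:

Transition 7 → 2:
ΔE₁ = |E_2 - E_7| = |-13.6057/2² - (-13.6057/7²)|
ΔE₁ = |-3.4014250000 - (-0.2776673469)| = 3.1237577 eV

Transition 8 → 2:
ΔE₂ = |E_2 - E_8| = |-13.6057/2² - (-13.6057/8²)|
ΔE₂ = |-3.4014250000 - (-0.2125890625)| = 3.1888359 eV

Since 3.1888359 eV > 3.1237577 eV, the transition 8 → 2 emits the more energetic photon.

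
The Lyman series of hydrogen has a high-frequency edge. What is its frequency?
3.290e+15 Hz

The series limit corresponds to the transition from n = ∞ to n = 1.
This is the highest energy (shortest wavelength) transition in the Lyman series.

E_∞ = 0 eV
E_1 = -13.6057 / 1² = -13.60570 eV

Energy at series limit:
ΔE = E_∞ - E_1 = 0 - (-13.60570) = 13.60570 eV
E = 13.60570 eV × (1.602177 × 10⁻¹⁹ J/eV) = 2.17987e-18 J
f = E/h = 2.17987e-18 J / (6.62607 × 10⁻³⁴ J·s) = 3.290e+15 Hz

This energy equals the ionization energy from the n = 1 state of hydrogen.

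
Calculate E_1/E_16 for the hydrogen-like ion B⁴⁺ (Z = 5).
256.00000

Using E_n = -13.6057 Z² / n² eV with Z = 5:

E_1 = -13.6057 × 5² / 1² = -340.1425 / 1 = -340.14250000000 eV
E_16 = -13.6057 × 5² / 16² = -340.1425 / 256 = -1.32868164063 eV

The ratio is:
E_1/E_16 = (-340.14250000000) / (-1.32868164063)
E_1/E_16 = (-340.1425/1) / (-340.1425/256)
E_1/E_16 = 256/1
E_1/E_16 = 256.00000
(Note: the Z² factors cancel in the ratio.)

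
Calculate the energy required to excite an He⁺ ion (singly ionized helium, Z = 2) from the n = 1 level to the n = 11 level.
53.9730 eV

The energy levels of a hydrogen-like atom are E_n = -13.6057 Z² eV / n².

Energy at n = 1: E_1 = -13.6057 × 2² / 1² = -54.4228000 eV
Energy at n = 11: E_11 = -13.6057 × 2² / 11² = -0.4497752 eV

The excitation energy is the difference:
ΔE = E_11 - E_1
ΔE = -0.4497752 - (-54.4228000)
ΔE = 53.9730 eV

Since this is positive, energy must be absorbed (photon absorption).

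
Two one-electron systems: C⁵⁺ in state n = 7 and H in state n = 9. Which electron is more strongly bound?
C⁵⁺ at n = 7 (E = -9.996 eV)

Using E_n = -13.6057 Z² / n² eV:

C⁵⁺ (Z = 6) at n = 7:
E = -13.6057 × 6² / 7² = -13.6057 × 36 / 49 = -9.996024 eV

H (Z = 1) at n = 9:
E = -13.6057 × 1² / 9² = -13.6057 × 1 / 81 = -0.167972 eV

Since -9.996024 eV < -0.167972 eV,
C⁵⁺ at n = 7 is more tightly bound (requires more energy to ionize).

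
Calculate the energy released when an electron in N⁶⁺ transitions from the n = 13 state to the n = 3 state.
70.131 eV

The energy levels are E_n = -13.6057 Z² eV / n².

Energy at n = 13: E_13 = -13.6057 × 7² / 13² = -3.944848 eV
Energy at n = 3: E_3 = -13.6057 × 7² / 3² = -74.075478 eV

For emission (electron falling to lower state), the photon energy is:
E_photon = E_13 - E_3 = |-3.944848 - (-74.075478)|
E_photon = 70.131 eV

This energy is carried away by the emitted photon.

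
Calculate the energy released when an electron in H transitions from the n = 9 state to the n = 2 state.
3.233453 eV

The energy levels are E_n = -13.6057 eV / n².

Energy at n = 9: E_9 = -13.6057 / 9² = -0.167971605 eV
Energy at n = 2: E_2 = -13.6057 / 2² = -3.401425000 eV

For emission (electron falling to lower state), the photon energy is:
E_photon = E_9 - E_2 = |-0.167971605 - (-3.401425000)|
E_photon = 3.233453 eV

This energy is carried away by the emitted photon.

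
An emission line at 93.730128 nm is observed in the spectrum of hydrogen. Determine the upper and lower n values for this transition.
n = 6 → n = 1

First, find the photon energy from the wavelength (hc = 1239.84 eV·nm):
E = hc/λ = 1239.84 eV·nm / 93.730128 nm = 13.227764 eV

The energy levels of hydrogen satisfy E_n = -13.6057 / n² eV, so an emission n_i → n_f releases
ΔE = 13.6057 × (1/n_f² − 1/n_i²) eV.

Setting ΔE equal to the photon energy:
1/n_f² − 1/n_i² = 13.227764 / 13.6057 = 0.97222223

Since 1/n_i² must be positive, we need 1/n_f² > 0.97222223, i.e. n_f ≤ 1. For each allowed n_f, solve n_i = (1/n_f² − 0.97222223)^(−1/2) and check whether it is a whole number:
  n_f = 1: 1/n_i² = 1.00000000 − 0.97222223 = 0.02777777 → n_i = 6.000  → integer, n_i = 6 ✓

Only n_f = 1 gives an integer upper level, n_i = 6.

The transition is from n = 6 to n = 1 (emission).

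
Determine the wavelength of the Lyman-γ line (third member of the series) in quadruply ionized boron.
3.88806 nm

The lines of a series are numbered from the longest wavelength (smallest ΔE) outward; the third line is the transition from n = n_f + 3 to n_f.
The Lyman series has all transitions ending at n_f = 1.

For B⁴⁺ (Z = 5), the third line (γ-line) is the jump from n = 4 to n = 1:
E_4 = -13.6057 × 5² / 4² = -21.2589063 eV
E_1 = -13.6057 × 5² / 1² = -340.1425000 eV
ΔE = E_4 - E_1 = 318.8835937 eV

λ = hc/E = 1239.84 eV·nm / 318.8835937 eV
λ = 3.88806 nm

This is the γ-line of the Lyman series in B⁴⁺.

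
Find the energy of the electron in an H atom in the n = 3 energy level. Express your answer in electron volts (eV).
-1.51 eV

The energy levels of a hydrogen-like atom are given by:
E_n = -13.6057 eV / n²

For n = 3:
E_3 = -13.6057 eV / 3²
E_3 = -13.6057 eV / 9
E_3 = -1.51 eV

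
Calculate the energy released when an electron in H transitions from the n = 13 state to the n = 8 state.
0.132082 eV

The energy levels are E_n = -13.6057 eV / n².

Energy at n = 13: E_13 = -13.6057 / 13² = -0.080507101 eV
Energy at n = 8: E_8 = -13.6057 / 8² = -0.212589063 eV

For emission (electron falling to lower state), the photon energy is:
E_photon = E_13 - E_8 = |-0.080507101 - (-0.212589063)|
E_photon = 0.132082 eV

This energy is carried away by the emitted photon.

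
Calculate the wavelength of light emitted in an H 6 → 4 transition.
2624.4436 nm

First, find the transition energy using E_n = -13.6057 / n² eV:
E_6 = -13.6057 / 6² = -0.3779361111 eV
E_4 = -13.6057 / 4² = -0.8503562500 eV

Photon energy: |ΔE| = |E_4 - E_6| = 0.4724201389 eV

Convert to wavelength using E = hc/λ with hc = 1239.84 eV·nm:
λ = hc/E = 1239.84 eV·nm / 0.4724201389 eV
λ = 2624.4436 nm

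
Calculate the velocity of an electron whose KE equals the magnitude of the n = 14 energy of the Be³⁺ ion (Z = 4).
6.2506e+05 m/s (or 0.21% of c)

The binding energy at n = 14 for Be³⁺ is:
E_14 = -13.6057 × 4²/14² = -1.1106694 eV
|E_14| = 1.1106694 eV

Convert to Joules:
KE = 1.1106694 eV × (1.602177 × 10⁻¹⁹ J/eV) = 1.779489e-19 J

Using KE = ½mv²:
v = √(2·KE/m_e)
v = √(2 × 1.779489e-19 J / 9.10938 × 10⁻³¹ kg)
v = 6.2506e+05 m/s

This is approximately 0.21% the speed of light.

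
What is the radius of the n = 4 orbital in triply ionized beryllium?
0.2117 nm (or 2.1167 Å)

The Bohr radius formula is:
r_n = n² a₀ / Z

where a₀ = 0.0529177 nm is the Bohr radius.

For Be³⁺ (Z = 4) at n = 4:
r_4 = 4² × 0.0529177 nm / 4
r_4 = 16 × 0.0529177 nm / 4
r_4 = 0.84668 nm / 4
r_4 = 0.2117 nm

The electron orbits at approximately 0.2117 nm from the nucleus.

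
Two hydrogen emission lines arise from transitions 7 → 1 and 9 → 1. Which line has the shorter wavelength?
9 → 1

Calculate the energy for each transition:

Transition 7 → 1:
ΔE₁ = |E_1 - E_7| = |-13.6057/1² - (-13.6057/7²)|
ΔE₁ = |-13.605700000 - (-0.277667347)| = 13.328033 eV

Transition 9 → 1:
ΔE₂ = |E_1 - E_9| = |-13.6057/1² - (-13.6057/9²)|
ΔE₂ = |-13.605700000 - (-0.167971605)| = 13.437728 eV

Since 13.437728 eV > 13.328033 eV, the transition 9 → 1 emits the more energetic photon.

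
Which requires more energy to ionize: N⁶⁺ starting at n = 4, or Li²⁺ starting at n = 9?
N⁶⁺ at n = 4 (E = -41.66746 eV)

Using E_n = -13.6057 Z² / n² eV:

N⁶⁺ (Z = 7) at n = 4:
E = -13.6057 × 7² / 4² = -13.6057 × 49 / 16 = -41.66745625 eV

Li²⁺ (Z = 3) at n = 9:
E = -13.6057 × 3² / 9² = -13.6057 × 9 / 81 = -1.51174444 eV

Since -41.66745625 eV < -1.51174444 eV,
N⁶⁺ at n = 4 is more tightly bound (requires more energy to ionize).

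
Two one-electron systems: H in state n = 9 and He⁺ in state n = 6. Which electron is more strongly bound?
He⁺ at n = 6 (E = -1.51 eV)

Using E_n = -13.6057 Z² / n² eV:

H (Z = 1) at n = 9:
E = -13.6057 × 1² / 9² = -13.6057 × 1 / 81 = -0.16797 eV

He⁺ (Z = 2) at n = 6:
E = -13.6057 × 2² / 6² = -13.6057 × 4 / 36 = -1.51174 eV

Since -1.51174 eV < -0.16797 eV,
He⁺ at n = 6 is more tightly bound (requires more energy to ionize).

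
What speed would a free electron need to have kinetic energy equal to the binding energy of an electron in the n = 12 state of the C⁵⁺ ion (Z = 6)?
1.0938e+06 m/s (or 0.364868% of c)

The binding energy at n = 12 for C⁵⁺ is:
E_12 = -13.6057 × 6²/12² = -3.40142500 eV
|E_12| = 3.40142500 eV

Convert to Joules:
KE = 3.40142500 eV × (1.602177 × 10⁻¹⁹ J/eV) = 5.449685e-19 J

Using KE = ½mv²:
v = √(2·KE/m_e)
v = √(2 × 5.449685e-19 J / 9.10938 × 10⁻³¹ kg)
v = 1.0938e+06 m/s

This is approximately 0.364868% the speed of light.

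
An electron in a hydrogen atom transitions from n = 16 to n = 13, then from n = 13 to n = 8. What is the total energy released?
0.159442 eV

The energy levels of hydrogen are E_n = -13.6057 / n² eV.

First transition (16 → 13):
ΔE₁ = |E_13 - E_16|
ΔE₁ = |-0.080507100592 - (-0.053147265625)| = 0.027359835 eV

Second transition (13 → 8):
ΔE₂ = |E_8 - E_13|
ΔE₂ = |-0.212589062500 - (-0.080507100592)| = 0.132081962 eV

Total energy released:
E_total = ΔE₁ + ΔE₂ = 0.027359835 + 0.132081962 = 0.159442 eV

Note: This equals the direct transition 16 → 8: 0.159442 eV ✓
Energy is conserved regardless of the path taken.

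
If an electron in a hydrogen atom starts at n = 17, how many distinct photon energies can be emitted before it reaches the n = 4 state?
91

The electron can occupy levels n = 4, 5, ..., 17 during de-excitation — that is m = 17 - 4 + 1 = 14 distinct levels.

The number of distinct spectral lines equals the number of ways to choose 2 of these m levels (each pair gives one possible emission transition):

Number of lines = m(m-1)/2 = 14×13/2 = 91

These correspond to all possible transitions between the 14 levels:
17 → 16, 17 → 15, 17 → 14, 17 → 13, 17 → 12, 17 → 11, 17 → 10, 17 → 9...

Each transition produces a photon with a unique energy (and thus wavelength). This count does not depend on Z.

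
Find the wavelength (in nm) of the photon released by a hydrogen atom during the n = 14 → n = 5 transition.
2611.22757 nm

First, find the transition energy using E_n = -13.6057 / n² eV:
E_14 = -13.6057 / 14² = -0.06941683673 eV
E_5 = -13.6057 / 5² = -0.54422800000 eV

Photon energy: |ΔE| = |E_5 - E_14| = 0.47481116327 eV

Convert to wavelength using E = hc/λ with hc = 1239.84 eV·nm:
λ = hc/E = 1239.84 eV·nm / 0.47481116327 eV
λ = 2611.22757 nm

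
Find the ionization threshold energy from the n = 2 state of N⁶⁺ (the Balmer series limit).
166.67 eV

The series limit corresponds to the transition from n = ∞ to n = 2.
This is the highest energy (shortest wavelength) transition in the Balmer series.

E_∞ = 0 eV
E_2 = -13.6057 × 7² / 2² = -166.67 eV

Energy at series limit:
ΔE = E_∞ - E_2 = 0 - (-166.67) = 166.67 eV

This energy equals the ionization energy from the n = 2 state of N⁶⁺.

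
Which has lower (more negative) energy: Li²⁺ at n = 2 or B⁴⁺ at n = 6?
Li²⁺ at n = 2 (E = -30.613 eV)

Using E_n = -13.6057 Z² / n² eV:

Li²⁺ (Z = 3) at n = 2:
E = -13.6057 × 3² / 2² = -13.6057 × 9 / 4 = -30.612825 eV

B⁴⁺ (Z = 5) at n = 6:
E = -13.6057 × 5² / 6² = -13.6057 × 25 / 36 = -9.448403 eV

Since -30.612825 eV < -9.448403 eV,
Li²⁺ at n = 2 is more tightly bound (requires more energy to ionize).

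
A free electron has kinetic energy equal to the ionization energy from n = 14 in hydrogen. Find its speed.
1.56e+05 m/s (or 0.0521% of c)

The binding energy at n = 14 for hydrogen is:
E_14 = -13.6057/14² = -0.0694168 eV
|E_14| = 0.0694168 eV

Convert to Joules:
KE = 0.0694168 eV × (1.602177 × 10⁻¹⁹ J/eV) = 1.1122e-20 J

Using KE = ½mv²:
v = √(2·KE/m_e)
v = √(2 × 1.1122e-20 J / 9.10938 × 10⁻³¹ kg)
v = 1.56e+05 m/s

This is approximately 0.0521% the speed of light.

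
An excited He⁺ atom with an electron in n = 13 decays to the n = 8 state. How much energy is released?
0.52833 eV

The energy levels are E_n = -13.6057 Z² eV / n².

Energy at n = 13: E_13 = -13.6057 × 2² / 13² = -0.32202840 eV
Energy at n = 8: E_8 = -13.6057 × 2² / 8² = -0.85035625 eV

For emission (electron falling to lower state), the photon energy is:
E_photon = E_13 - E_8 = |-0.32202840 - (-0.85035625)|
E_photon = 0.52833 eV

This energy is carried away by the emitted photon.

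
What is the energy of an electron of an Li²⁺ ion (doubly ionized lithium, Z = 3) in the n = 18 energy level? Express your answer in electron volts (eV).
-0.38 eV

The energy levels of a hydrogen-like atom are given by:
E_n = -13.6057 Z² / n² eV  (with Z = 3 for Li²⁺)

For n = 18:
E_18 = -13.6057 × 3² / 18²
E_18 = -13.6057 × 9 / 324
E_18 = -0.38 eV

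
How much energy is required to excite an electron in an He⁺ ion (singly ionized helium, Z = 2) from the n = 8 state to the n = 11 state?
0.400581 eV

The energy levels of a hydrogen-like atom are E_n = -13.6057 Z² eV / n².

Energy at n = 8: E_8 = -13.6057 × 2² / 8² = -0.850356250 eV
Energy at n = 11: E_11 = -13.6057 × 2² / 11² = -0.449775207 eV

The excitation energy is the difference:
ΔE = E_11 - E_8
ΔE = -0.449775207 - (-0.850356250)
ΔE = 0.400581 eV

Since this is positive, energy must be absorbed (photon absorption).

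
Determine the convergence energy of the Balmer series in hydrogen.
3.401 eV

The series limit corresponds to the transition from n = ∞ to n = 2.
This is the highest energy (shortest wavelength) transition in the Balmer series.

E_∞ = 0 eV
E_2 = -13.6057 / 2² = -3.401 eV

Energy at series limit:
ΔE = E_∞ - E_2 = 0 - (-3.401) = 3.401 eV

This energy equals the ionization energy from the n = 2 state of hydrogen.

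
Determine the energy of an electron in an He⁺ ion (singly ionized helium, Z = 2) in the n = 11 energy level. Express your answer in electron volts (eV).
-0.450 eV

The energy levels of a hydrogen-like atom are given by:
E_n = -13.6057 Z² / n² eV  (with Z = 2 for He⁺)

For n = 11:
E_11 = -13.6057 × 2² / 11²
E_11 = -13.6057 × 4 / 121
E_11 = -0.450 eV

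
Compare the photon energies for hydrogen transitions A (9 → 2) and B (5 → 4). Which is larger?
9 → 2

Calculate the energy for each transition:

Transition 9 → 2:
ΔE₁ = |E_2 - E_9| = |-13.6057/2² - (-13.6057/9²)|
ΔE₁ = |-3.40142500 - (-0.16797160)| = 3.23345 eV

Transition 5 → 4:
ΔE₂ = |E_4 - E_5| = |-13.6057/4² - (-13.6057/5²)|
ΔE₂ = |-0.85035625 - (-0.54422800)| = 0.30613 eV

Since 3.23345 eV > 0.30613 eV, the transition 9 → 2 emits the more energetic photon.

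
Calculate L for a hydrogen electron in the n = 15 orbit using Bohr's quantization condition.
1.58186e-33 J·s (or 15ℏ)

In the Bohr model, angular momentum is quantized:
L = nℏ

where ℏ = h/(2π) = 1.0545718e-34 J·s

For n = 15:
L = 15 × 1.0545718e-34 J·s
L = 1.58186e-33 J·s

This can also be written as L = 15ℏ.
The angular momentum is an integer multiple of the reduced Planck constant.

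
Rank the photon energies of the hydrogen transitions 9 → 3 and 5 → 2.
5 → 2

Calculate the energy for each transition:

Transition 9 → 3:
ΔE₁ = |E_3 - E_9| = |-13.6057/3² - (-13.6057/9²)|
ΔE₁ = |-1.511744444 - (-0.167971605)| = 1.343773 eV

Transition 5 → 2:
ΔE₂ = |E_2 - E_5| = |-13.6057/2² - (-13.6057/5²)|
ΔE₂ = |-3.401425000 - (-0.544228000)| = 2.857197 eV

Since 2.857197 eV > 1.343773 eV, the transition 5 → 2 emits the more energetic photon.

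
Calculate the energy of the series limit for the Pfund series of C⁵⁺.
19.592208 eV

The series limit corresponds to the transition from n = ∞ to n = 5.
This is the highest energy (shortest wavelength) transition in the Pfund series.

E_∞ = 0 eV
E_5 = -13.6057 × 6² / 5² = -19.592208 eV

Energy at series limit:
ΔE = E_∞ - E_5 = 0 - (-19.592208) = 19.592208 eV

This energy equals the ionization energy from the n = 5 state of C⁵⁺.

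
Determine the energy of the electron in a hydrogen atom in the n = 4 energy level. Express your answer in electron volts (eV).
-0.850 eV

The energy levels of a hydrogen-like atom are given by:
E_n = -13.6057 eV / n²

For n = 4:
E_4 = -13.6057 eV / 4²
E_4 = -13.6057 eV / 16
E_4 = -0.850 eV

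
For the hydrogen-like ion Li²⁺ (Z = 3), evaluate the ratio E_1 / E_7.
49.00

Using E_n = -13.6057 Z² / n² eV with Z = 3:

E_1 = -13.6057 × 3² / 1² = -122.4513 / 1 = -122.45130000 eV
E_7 = -13.6057 × 3² / 7² = -122.4513 / 49 = -2.49900612 eV

The ratio is:
E_1/E_7 = (-122.45130000) / (-2.49900612)
E_1/E_7 = (-122.4513/1) / (-122.4513/49)
E_1/E_7 = 49/1
E_1/E_7 = 49.00
(Note: the Z² factors cancel in the ratio.)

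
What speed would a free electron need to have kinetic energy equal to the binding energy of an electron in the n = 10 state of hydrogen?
2.19e+05 m/s (or 0.072974% of c)

The binding energy at n = 10 for hydrogen is:
E_10 = -13.6057/10² = -0.13605700 eV
|E_10| = 0.13605700 eV

Convert to Joules:
KE = 0.13605700 eV × (1.602177 × 10⁻¹⁹ J/eV) = 2.1799e-20 J

Using KE = ½mv²:
v = √(2·KE/m_e)
v = √(2 × 2.1799e-20 J / 9.10938 × 10⁻³¹ kg)
v = 2.19e+05 m/s

This is approximately 0.072974% the speed of light.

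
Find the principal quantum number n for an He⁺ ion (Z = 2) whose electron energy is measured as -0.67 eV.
n = 9

The exact energy levels follow E_n = -13.6057 Z² / n² eV with Z = 2.

The measured value (-0.67 eV) is reported to only 2 significant figures, so we must test candidate n values and see which one matches to that precision.

Candidate energies:
  n = 7:  E = -13.6057 × 2² / 7² = -1.11067 eV
  n = 8:  E = -13.6057 × 2² / 8² = -0.85036 eV
  n = 9:  E = -13.6057 × 2² / 9² = -0.67189 eV  ← matches
  n = 10:  E = -13.6057 × 2² / 10² = -0.54423 eV
  n = 11:  E = -13.6057 × 2² / 11² = -0.44978 eV

Checking against the measurement of -0.67 eV (2 sig figs), only n = 9 agrees:
E_9 = -0.67189 eV, which rounds to -0.67 eV ✓

Therefore n = 9.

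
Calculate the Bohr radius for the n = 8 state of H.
3.386734 nm (or 33.867341 Å)

The Bohr radius formula is:
r_n = n² a₀ / Z

where a₀ = 0.052917721 nm is the Bohr radius.

For H (Z = 1) at n = 8:
r_8 = 8² × 0.052917721 nm / 1
r_8 = 64 × 0.052917721 nm / 1
r_8 = 3.3867341 nm / 1
r_8 = 3.386734 nm

The electron orbits at approximately 3.386734 nm from the nucleus.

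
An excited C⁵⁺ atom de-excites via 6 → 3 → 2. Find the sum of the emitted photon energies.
108.845600 eV

The energy levels of C⁵⁺ are E_n = -13.6057 × 6² / n² eV.

First transition (6 → 3):
ΔE₁ = |E_3 - E_6|
ΔE₁ = |-54.422800000000 - (-13.605700000000)| = 40.817100000 eV

Second transition (3 → 2):
ΔE₂ = |E_2 - E_3|
ΔE₂ = |-122.451300000000 - (-54.422800000000)| = 68.028500000 eV

Total energy released:
E_total = ΔE₁ + ΔE₂ = 40.817100000 + 68.028500000 = 108.845600 eV

Note: This equals the direct transition 6 → 2: 108.845600 eV ✓
Energy is conserved regardless of the path taken.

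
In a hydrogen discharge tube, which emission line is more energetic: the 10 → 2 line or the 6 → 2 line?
10 → 2

Calculate the energy for each transition:

Transition 10 → 2:
ΔE₁ = |E_2 - E_10| = |-13.6057/2² - (-13.6057/10²)|
ΔE₁ = |-3.401425000 - (-0.136057000)| = 3.265368 eV

Transition 6 → 2:
ΔE₂ = |E_2 - E_6| = |-13.6057/2² - (-13.6057/6²)|
ΔE₂ = |-3.401425000 - (-0.377936111)| = 3.023489 eV

Since 3.265368 eV > 3.023489 eV, the transition 10 → 2 emits the more energetic photon.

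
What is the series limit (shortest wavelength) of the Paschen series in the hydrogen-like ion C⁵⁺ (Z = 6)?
22.7816 nm

The series limit corresponds to the transition from n = ∞ to n = 3.
This is the highest energy (shortest wavelength) transition in the Paschen series.

E_∞ = 0 eV
E_3 = -13.6057 × 6² / 3² = -54.422800 eV

Energy at series limit:
ΔE = E_∞ - E_3 = 0 - (-54.422800) = 54.422800 eV
λ = hc/E = 1239.84 eV·nm / 54.422800 eV = 22.7816 nm

This energy equals the ionization energy from the n = 3 state of C⁵⁺.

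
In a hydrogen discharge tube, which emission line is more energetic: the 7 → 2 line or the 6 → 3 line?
7 → 2

Calculate the energy for each transition:

Transition 7 → 2:
ΔE₁ = |E_2 - E_7| = |-13.6057/2² - (-13.6057/7²)|
ΔE₁ = |-3.40142500 - (-0.27766735)| = 3.12376 eV

Transition 6 → 3:
ΔE₂ = |E_3 - E_6| = |-13.6057/3² - (-13.6057/6²)|
ΔE₂ = |-1.51174444 - (-0.37793611)| = 1.13381 eV

Since 3.12376 eV > 1.13381 eV, the transition 7 → 2 emits the more energetic photon.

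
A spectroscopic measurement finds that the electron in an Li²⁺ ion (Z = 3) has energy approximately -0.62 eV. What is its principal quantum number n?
n = 14

The exact energy levels follow E_n = -13.6057 Z² / n² eV with Z = 3.

The measured value (-0.62 eV) is reported to only 2 significant figures, so we must test candidate n values and see which one matches to that precision.

Candidate energies:
  n = 12:  E = -13.6057 × 3² / 12² = -0.850356 eV
  n = 13:  E = -13.6057 × 3² / 13² = -0.724564 eV
  n = 14:  E = -13.6057 × 3² / 14² = -0.624752 eV  ← matches
  n = 15:  E = -13.6057 × 3² / 15² = -0.544228 eV
  n = 16:  E = -13.6057 × 3² / 16² = -0.478325 eV

Checking against the measurement of -0.62 eV (2 sig figs), only n = 14 agrees:
E_14 = -0.624752 eV, which rounds to -0.62 eV ✓

Therefore n = 14.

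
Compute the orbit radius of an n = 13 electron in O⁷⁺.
1.117887 nm (or 11.178869 Å)

The Bohr radius formula is:
r_n = n² a₀ / Z

where a₀ = 0.052917721 nm is the Bohr radius.

For O⁷⁺ (Z = 8) at n = 13:
r_13 = 13² × 0.052917721 nm / 8
r_13 = 169 × 0.052917721 nm / 8
r_13 = 8.9430948 nm / 8
r_13 = 1.117887 nm

The electron orbits at approximately 1.117887 nm from the nucleus.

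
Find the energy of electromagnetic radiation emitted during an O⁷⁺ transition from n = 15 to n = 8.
9.7356 eV

The energy levels are E_n = -13.6057 Z² eV / n².

Energy at n = 15: E_15 = -13.6057 × 8² / 15² = -3.8700658 eV
Energy at n = 8: E_8 = -13.6057 × 8² / 8² = -13.6057000 eV

For emission (electron falling to lower state), the photon energy is:
E_photon = E_15 - E_8 = |-3.8700658 - (-13.6057000)|
E_photon = 9.7356 eV

This energy is carried away by the emitted photon.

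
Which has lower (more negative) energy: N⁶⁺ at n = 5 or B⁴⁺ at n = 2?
B⁴⁺ at n = 2 (E = -85.0356 eV)

Using E_n = -13.6057 Z² / n² eV:

N⁶⁺ (Z = 7) at n = 5:
E = -13.6057 × 7² / 5² = -13.6057 × 49 / 25 = -26.6671720 eV

B⁴⁺ (Z = 5) at n = 2:
E = -13.6057 × 5² / 2² = -13.6057 × 25 / 4 = -85.0356250 eV

Since -85.0356250 eV < -26.6671720 eV,
B⁴⁺ at n = 2 is more tightly bound (requires more energy to ionize).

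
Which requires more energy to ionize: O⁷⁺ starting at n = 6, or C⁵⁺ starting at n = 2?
C⁵⁺ at n = 2 (E = -122.45 eV)

Using E_n = -13.6057 Z² / n² eV:

O⁷⁺ (Z = 8) at n = 6:
E = -13.6057 × 8² / 6² = -13.6057 × 64 / 36 = -24.18791 eV

C⁵⁺ (Z = 6) at n = 2:
E = -13.6057 × 6² / 2² = -13.6057 × 36 / 4 = -122.45130 eV

Since -122.45130 eV < -24.18791 eV,
C⁵⁺ at n = 2 is more tightly bound (requires more energy to ionize).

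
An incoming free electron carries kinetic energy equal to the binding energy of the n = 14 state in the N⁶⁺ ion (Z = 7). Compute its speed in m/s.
1.094e+06 m/s (or 0.3649% of c)

The binding energy at n = 14 for N⁶⁺ is:
E_14 = -13.6057 × 7²/14² = -3.401425 eV
|E_14| = 3.401425 eV

Convert to Joules:
KE = 3.401425 eV × (1.602177 × 10⁻¹⁹ J/eV) = 5.44968e-19 J

Using KE = ½mv²:
v = √(2·KE/m_e)
v = √(2 × 5.44968e-19 J / 9.10938 × 10⁻³¹ kg)
v = 1.094e+06 m/s

This is approximately 0.3649% the speed of light.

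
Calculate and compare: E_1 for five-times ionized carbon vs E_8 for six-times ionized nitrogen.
C⁵⁺ at n = 1 (E = -489.8052 eV)

Using E_n = -13.6057 Z² / n² eV:

C⁵⁺ (Z = 6) at n = 1:
E = -13.6057 × 6² / 1² = -13.6057 × 36 / 1 = -489.8052000 eV

N⁶⁺ (Z = 7) at n = 8:
E = -13.6057 × 7² / 8² = -13.6057 × 49 / 64 = -10.4168641 eV

Since -489.8052000 eV < -10.4168641 eV,
C⁵⁺ at n = 1 is more tightly bound (requires more energy to ionize).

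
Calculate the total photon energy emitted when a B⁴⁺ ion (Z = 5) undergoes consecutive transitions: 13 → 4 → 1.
338.12982 eV

The energy levels of B⁴⁺ are E_n = -13.6057 × 5² / n² eV.

First transition (13 → 4):
ΔE₁ = |E_4 - E_13|
ΔE₁ = |-21.25890625000 - (-2.01267751479)| = 19.24622874 eV

Second transition (4 → 1):
ΔE₂ = |E_1 - E_4|
ΔE₂ = |-340.14250000000 - (-21.25890625000)| = 318.88359375 eV

Total energy released:
E_total = ΔE₁ + ΔE₂ = 19.24622874 + 318.88359375 = 338.12982 eV

Note: This equals the direct transition 13 → 1: 338.12982 eV ✓
Energy is conserved regardless of the path taken.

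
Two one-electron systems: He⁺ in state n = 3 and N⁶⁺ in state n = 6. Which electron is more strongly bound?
N⁶⁺ at n = 6 (E = -18.518869 eV)

Using E_n = -13.6057 Z² / n² eV:

He⁺ (Z = 2) at n = 3:
E = -13.6057 × 2² / 3² = -13.6057 × 4 / 9 = -6.046977778 eV

N⁶⁺ (Z = 7) at n = 6:
E = -13.6057 × 7² / 6² = -13.6057 × 49 / 36 = -18.518869444 eV

Since -18.518869444 eV < -6.046977778 eV,
N⁶⁺ at n = 6 is more tightly bound (requires more energy to ionize).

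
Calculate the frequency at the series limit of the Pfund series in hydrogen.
1.31594e+14 Hz

The series limit corresponds to the transition from n = ∞ to n = 5.
This is the highest energy (shortest wavelength) transition in the Pfund series.

E_∞ = 0 eV
E_5 = -13.6057 / 5² = -0.544228000 eV

Energy at series limit:
ΔE = E_∞ - E_5 = 0 - (-0.544228000) = 0.544228000 eV
E = 0.544228000 eV × (1.602177 × 10⁻¹⁹ J/eV) = 8.7194958e-20 J
f = E/h = 8.7194958e-20 J / (6.62607 × 10⁻³⁴ J·s) = 1.31594e+14 Hz

This energy equals the ionization energy from the n = 5 state of hydrogen.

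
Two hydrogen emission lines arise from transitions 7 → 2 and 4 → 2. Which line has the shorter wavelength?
7 → 2

Calculate the energy for each transition:

Transition 7 → 2:
ΔE₁ = |E_2 - E_7| = |-13.6057/2² - (-13.6057/7²)|
ΔE₁ = |-3.401425000000 - (-0.277667346939)| = 3.123757653 eV

Transition 4 → 2:
ΔE₂ = |E_2 - E_4| = |-13.6057/2² - (-13.6057/4²)|
ΔE₂ = |-3.401425000000 - (-0.850356250000)| = 2.551068750 eV

Since 3.123757653 eV > 2.551068750 eV, the transition 7 → 2 emits the more energetic photon.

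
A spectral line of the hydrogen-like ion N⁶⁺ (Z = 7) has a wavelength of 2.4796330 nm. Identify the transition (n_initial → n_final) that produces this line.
n = 2 → n = 1

First, find the photon energy from the wavelength (hc = 1239.84 eV·nm):
E = hc/λ = 1239.84 eV·nm / 2.4796330 nm = 500.00948 eV

The energy levels of N⁶⁺ satisfy E_n = -13.6057 × 7² / n² eV, so an emission n_i → n_f releases
ΔE = 13.6057 × 7² × (1/n_f² − 1/n_i²) eV.

Setting ΔE equal to the photon energy:
1/n_f² − 1/n_i² = 500.00948 / (13.6057 × 7²) = 0.75000001

Since 1/n_i² must be positive, we need 1/n_f² > 0.75000001, i.e. n_f ≤ 1. For each allowed n_f, solve n_i = (1/n_f² − 0.75000001)^(−1/2) and check whether it is a whole number:
  n_f = 1: 1/n_i² = 1.00000000 − 0.75000001 = 0.24999999 → n_i = 2.000  → integer, n_i = 2 ✓

Only n_f = 1 gives an integer upper level, n_i = 2.

The transition is from n = 2 to n = 1 (emission).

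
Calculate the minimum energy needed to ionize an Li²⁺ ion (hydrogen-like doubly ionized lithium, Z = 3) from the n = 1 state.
122.4513 eV

The ionization energy is the energy needed to remove the electron completely (n → ∞).

For a hydrogen-like ion with Z = 3, E_n = -13.6057 Z² / n² eV.

At n = 1: E_1 = -13.6057 × 3² / 1² = -122.4513000 eV
At n = ∞: E_∞ = 0 eV

Ionization energy = E_∞ - E_1 = 0 - (-122.4513000) = 122.4513000 eV
Ionization energy ≈ 122.4513 eV

This is also called the binding energy of the electron in state n = 1.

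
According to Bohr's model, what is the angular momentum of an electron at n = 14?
1.48e-33 J·s (or 14ℏ)

In the Bohr model, angular momentum is quantized:
L = nℏ

where ℏ = h/(2π) = 1.0546e-34 J·s

For n = 14:
L = 14 × 1.0546e-34 J·s
L = 1.48e-33 J·s

This can also be written as L = 14ℏ.
The angular momentum is an integer multiple of the reduced Planck constant.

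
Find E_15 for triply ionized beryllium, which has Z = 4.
-0.968 eV

For hydrogen-like ions, the energy levels scale with Z²:
E_n = -13.6057 Z² / n² eV

For Be³⁺ (Z = 4) at n = 15:
E_15 = -13.6057 × 4² / 15²
E_15 = -13.6057 × 16 / 225
E_15 = -217.6912 / 225
E_15 = -0.968 eV

The energy is 16 times more negative than hydrogen at the same n due to the stronger nuclear charge.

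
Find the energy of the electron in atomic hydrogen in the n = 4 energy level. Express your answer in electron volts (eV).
-0.85 eV

The energy levels of a hydrogen-like atom are given by:
E_n = -13.6057 eV / n²

For n = 4:
E_4 = -13.6057 eV / 4²
E_4 = -13.6057 eV / 16
E_4 = -0.85 eV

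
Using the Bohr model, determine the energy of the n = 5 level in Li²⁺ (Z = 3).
-4.898 eV

For hydrogen-like ions, the energy levels scale with Z²:
E_n = -13.6057 Z² / n² eV

For Li²⁺ (Z = 3) at n = 5:
E_5 = -13.6057 × 3² / 5²
E_5 = -13.6057 × 9 / 25
E_5 = -122.4513 / 25
E_5 = -4.898 eV

The energy is 9 times more negative than hydrogen at the same n due to the stronger nuclear charge.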